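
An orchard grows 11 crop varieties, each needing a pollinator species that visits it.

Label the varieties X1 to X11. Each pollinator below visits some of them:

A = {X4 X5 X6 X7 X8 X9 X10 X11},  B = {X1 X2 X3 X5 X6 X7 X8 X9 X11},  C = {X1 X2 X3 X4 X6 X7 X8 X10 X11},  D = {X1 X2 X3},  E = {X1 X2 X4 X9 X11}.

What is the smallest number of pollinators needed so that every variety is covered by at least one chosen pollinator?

2

Take {A, B}. Their union is {X1, X2, X3, X4, X5, X6, X7, X8, X9, X10, X11}, which is all 11 varieties.
No single pollinator has all 11 varieties (the largest, B, has 9), so 2 is optimal.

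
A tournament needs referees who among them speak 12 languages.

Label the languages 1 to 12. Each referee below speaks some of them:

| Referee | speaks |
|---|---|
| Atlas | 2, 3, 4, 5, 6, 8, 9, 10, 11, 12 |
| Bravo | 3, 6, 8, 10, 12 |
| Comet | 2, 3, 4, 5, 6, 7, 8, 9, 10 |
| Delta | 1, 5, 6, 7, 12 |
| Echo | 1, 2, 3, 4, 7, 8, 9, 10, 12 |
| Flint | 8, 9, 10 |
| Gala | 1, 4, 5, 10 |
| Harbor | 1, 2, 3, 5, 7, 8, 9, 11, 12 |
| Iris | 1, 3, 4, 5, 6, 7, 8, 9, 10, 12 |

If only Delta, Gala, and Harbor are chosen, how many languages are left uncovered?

0

Union of Delta, Gala, Harbor = {1, 2, 3, 4, 5, 6, 7, 8, 9, 10, 11, 12} — that's every language, so 0 are uncovered.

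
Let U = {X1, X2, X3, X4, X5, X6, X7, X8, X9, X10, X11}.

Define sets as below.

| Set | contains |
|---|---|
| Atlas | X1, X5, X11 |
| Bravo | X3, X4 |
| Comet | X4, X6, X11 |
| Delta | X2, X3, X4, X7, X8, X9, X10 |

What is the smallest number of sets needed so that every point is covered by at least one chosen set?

Atlas and Comet and Delta together: Atlas ∪ Comet ∪ Delta = {X1, X2, X3, X4, X5, X6, X7, X8, X9, X10, X11} — every point is covered.
Only Atlas contains X1, so Atlas is forced; the remaining 8 points need at least 2 more sets (each remaining set adds at most 7) — so at least 3 sets are needed, and 3 is optimal.

3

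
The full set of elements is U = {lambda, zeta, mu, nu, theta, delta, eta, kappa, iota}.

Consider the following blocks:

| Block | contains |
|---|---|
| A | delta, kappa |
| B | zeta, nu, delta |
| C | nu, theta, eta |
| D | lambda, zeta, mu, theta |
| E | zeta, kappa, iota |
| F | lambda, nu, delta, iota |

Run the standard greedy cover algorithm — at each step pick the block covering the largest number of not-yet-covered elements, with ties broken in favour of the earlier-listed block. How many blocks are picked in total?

Greedy: pick D (covers 4 new) → pick F (covers 3 new) → pick A (covers 1 new) → pick C (covers 1 new). Total picks: 4.

4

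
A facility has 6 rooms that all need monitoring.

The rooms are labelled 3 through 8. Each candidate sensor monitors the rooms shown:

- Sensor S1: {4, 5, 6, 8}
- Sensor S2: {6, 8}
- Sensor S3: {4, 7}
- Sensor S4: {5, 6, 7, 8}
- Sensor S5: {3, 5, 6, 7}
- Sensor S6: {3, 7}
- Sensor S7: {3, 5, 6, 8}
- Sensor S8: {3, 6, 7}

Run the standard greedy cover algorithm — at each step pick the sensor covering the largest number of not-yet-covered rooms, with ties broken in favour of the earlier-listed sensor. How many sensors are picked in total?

2

Greedy: pick S1 (covers 4 new) → pick S5 (covers 2 new). Total picks: 2.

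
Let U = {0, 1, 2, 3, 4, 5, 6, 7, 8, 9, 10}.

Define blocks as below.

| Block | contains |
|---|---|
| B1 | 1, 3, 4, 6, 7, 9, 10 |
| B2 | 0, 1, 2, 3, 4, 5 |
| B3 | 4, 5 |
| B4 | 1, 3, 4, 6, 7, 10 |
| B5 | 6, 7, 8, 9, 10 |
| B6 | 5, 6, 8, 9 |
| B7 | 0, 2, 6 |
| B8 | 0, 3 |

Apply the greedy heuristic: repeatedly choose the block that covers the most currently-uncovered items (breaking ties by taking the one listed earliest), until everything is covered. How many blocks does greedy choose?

3

Greedy: pick B1 (covers 7 new) → pick B2 (covers 3 new) → pick B5 (covers 1 new). Total picks: 3.
(The true minimum cover uses only 2 blocks, so greedy is not optimal here.)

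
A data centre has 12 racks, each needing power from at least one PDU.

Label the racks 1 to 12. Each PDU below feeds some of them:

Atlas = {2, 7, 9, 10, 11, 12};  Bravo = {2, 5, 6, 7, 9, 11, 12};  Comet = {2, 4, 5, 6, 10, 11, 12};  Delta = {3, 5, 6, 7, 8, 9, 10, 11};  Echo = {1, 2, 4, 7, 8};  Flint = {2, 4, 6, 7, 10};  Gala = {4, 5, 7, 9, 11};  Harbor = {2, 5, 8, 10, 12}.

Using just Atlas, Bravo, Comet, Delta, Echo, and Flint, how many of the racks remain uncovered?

Union of Atlas, Bravo, Comet, Delta, Echo, Flint = {1, 2, 3, 4, 5, 6, 7, 8, 9, 10, 11, 12} — that's every rack, so 0 are uncovered.

0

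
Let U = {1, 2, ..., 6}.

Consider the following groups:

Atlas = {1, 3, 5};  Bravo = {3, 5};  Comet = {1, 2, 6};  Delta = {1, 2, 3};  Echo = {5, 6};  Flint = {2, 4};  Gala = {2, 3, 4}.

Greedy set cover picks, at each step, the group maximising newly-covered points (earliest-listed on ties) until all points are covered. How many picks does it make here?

3

Greedy: pick Atlas (covers 3 new) → pick Comet (covers 2 new) → pick Flint (covers 1 new). Total picks: 3.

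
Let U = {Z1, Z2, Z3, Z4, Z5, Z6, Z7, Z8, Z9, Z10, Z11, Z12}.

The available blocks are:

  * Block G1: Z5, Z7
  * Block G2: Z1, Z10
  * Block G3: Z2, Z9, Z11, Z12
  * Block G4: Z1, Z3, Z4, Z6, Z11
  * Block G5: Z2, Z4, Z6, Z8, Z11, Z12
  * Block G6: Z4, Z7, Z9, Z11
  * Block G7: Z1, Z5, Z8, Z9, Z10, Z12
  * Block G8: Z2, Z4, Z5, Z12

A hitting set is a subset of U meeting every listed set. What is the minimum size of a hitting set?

Take H = {Z1, Z7, Z12}. Each listed block contains at least one of these, so H is a hitting set of size 3.
The blocks G1, G2, G5 are pairwise disjoint, so any hitting set needs a separate point for each — at least 3. Hence 3 is optimal.

3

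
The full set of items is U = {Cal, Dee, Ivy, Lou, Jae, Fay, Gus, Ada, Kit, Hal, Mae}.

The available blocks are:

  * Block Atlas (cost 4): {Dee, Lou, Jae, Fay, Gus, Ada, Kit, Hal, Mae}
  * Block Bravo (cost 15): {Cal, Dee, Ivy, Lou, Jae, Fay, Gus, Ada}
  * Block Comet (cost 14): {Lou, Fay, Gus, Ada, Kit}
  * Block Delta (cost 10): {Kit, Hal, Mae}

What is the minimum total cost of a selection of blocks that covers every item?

19

Atlas, Bravo together cover every item (Atlas ∪ Bravo = {Cal, Dee, Ivy, Lou, Jae, Fay, Gus, Ada, Kit, Hal, Mae}); total cost 4 + 15 = 19.
No covering selection has total cost below 19.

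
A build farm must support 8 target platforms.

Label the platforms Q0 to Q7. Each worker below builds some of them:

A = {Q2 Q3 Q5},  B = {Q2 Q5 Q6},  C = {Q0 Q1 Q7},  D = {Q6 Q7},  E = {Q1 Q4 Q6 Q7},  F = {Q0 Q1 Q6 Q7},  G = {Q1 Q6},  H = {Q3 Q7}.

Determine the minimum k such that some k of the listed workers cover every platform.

3

A and E and F together: A ∪ E ∪ F = {Q0, Q1, Q2, Q3, Q4, Q5, Q6, Q7} — every platform is covered.
Only E contains Q4, so E is forced; the remaining 4 platforms need at least 2 more workers (each remaining worker adds at most 3) — so at least 3 workers are needed, and 3 is optimal.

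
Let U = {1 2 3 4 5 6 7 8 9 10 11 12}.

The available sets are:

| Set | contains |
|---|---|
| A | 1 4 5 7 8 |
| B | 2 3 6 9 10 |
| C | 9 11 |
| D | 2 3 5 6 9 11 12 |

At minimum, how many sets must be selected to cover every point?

3

A, B, and D cover everything between them: the union {1, 2, 3, 4, 5, 6, 7, 8, 9, 10, 11, 12} is all of U.
Only A contains 1, so A is forced; the remaining 7 points need at least 2 more sets (each remaining set adds at most 6) — so at least 3 sets are needed, and 3 is optimal.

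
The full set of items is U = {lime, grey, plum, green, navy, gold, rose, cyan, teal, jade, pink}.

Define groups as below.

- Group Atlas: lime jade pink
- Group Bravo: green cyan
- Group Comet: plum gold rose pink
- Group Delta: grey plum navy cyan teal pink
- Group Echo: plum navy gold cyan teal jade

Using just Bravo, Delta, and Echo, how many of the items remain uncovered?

Union of Bravo, Delta, Echo = {grey, plum, green, navy, gold, cyan, teal, jade, pink}.
Not covered: lime, rose — 2 items.

2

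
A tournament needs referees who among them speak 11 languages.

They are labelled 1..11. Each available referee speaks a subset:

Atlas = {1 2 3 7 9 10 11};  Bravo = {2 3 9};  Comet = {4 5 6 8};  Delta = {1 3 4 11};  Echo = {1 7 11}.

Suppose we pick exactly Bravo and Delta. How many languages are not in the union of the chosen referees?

5

Union of Bravo, Delta = {1, 2, 3, 4, 9, 11}.
Not covered: 5, 6, 7, 8, 10 — 5 languages.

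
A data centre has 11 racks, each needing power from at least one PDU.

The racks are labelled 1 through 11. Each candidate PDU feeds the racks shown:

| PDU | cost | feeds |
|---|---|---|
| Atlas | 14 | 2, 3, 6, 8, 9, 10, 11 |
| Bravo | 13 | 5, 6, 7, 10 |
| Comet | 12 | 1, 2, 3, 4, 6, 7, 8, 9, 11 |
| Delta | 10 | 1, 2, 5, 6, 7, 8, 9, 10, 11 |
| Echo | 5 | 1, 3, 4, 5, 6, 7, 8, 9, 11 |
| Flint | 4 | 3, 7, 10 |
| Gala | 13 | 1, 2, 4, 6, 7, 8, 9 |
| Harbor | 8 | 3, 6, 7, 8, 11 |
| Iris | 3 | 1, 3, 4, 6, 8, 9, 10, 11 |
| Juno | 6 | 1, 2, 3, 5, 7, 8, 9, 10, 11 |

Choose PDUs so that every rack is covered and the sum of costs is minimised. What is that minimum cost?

Iris, Juno together cover every rack (Iris ∪ Juno = {1, 2, 3, 4, 5, 6, 7, 8, 9, 10, 11}); total cost 3 + 6 = 9.
No covering selection has total cost below 9.

9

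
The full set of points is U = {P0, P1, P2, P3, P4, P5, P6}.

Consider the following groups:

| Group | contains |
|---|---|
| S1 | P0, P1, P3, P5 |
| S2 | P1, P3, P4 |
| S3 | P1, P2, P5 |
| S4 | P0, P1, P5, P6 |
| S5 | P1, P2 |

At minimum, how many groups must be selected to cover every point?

3

S2 and S4 and S5 together: S2 ∪ S4 ∪ S5 = {P0, P1, P2, P3, P4, P5, P6} — every point is covered.
Only S2 contains P4, so S2 is forced; the remaining 4 points need at least 2 more groups (each remaining group adds at most 3) — so at least 3 groups are needed, and 3 is optimal.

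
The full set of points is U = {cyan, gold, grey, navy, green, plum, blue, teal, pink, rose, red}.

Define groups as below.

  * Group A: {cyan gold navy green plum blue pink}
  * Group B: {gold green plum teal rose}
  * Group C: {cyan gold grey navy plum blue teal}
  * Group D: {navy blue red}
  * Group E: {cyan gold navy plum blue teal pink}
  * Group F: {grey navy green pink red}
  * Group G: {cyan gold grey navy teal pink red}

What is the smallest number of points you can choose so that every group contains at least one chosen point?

The 2 points {navy, plum} hit every group.
The groups B, D are pairwise disjoint, so any hitting set needs a separate point for each — at least 2. Hence 2 is optimal.

2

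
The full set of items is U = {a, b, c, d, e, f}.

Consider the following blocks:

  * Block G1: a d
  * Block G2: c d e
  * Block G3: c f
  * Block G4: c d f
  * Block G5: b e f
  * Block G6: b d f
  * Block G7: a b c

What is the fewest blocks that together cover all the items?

G1 and G5 and G7 together: G1 ∪ G5 ∪ G7 = {a, b, c, d, e, f} — every item is covered.
No 2 of the 7 blocks cover everything (all 21 combinations miss at least one item), so 3 is optimal.

3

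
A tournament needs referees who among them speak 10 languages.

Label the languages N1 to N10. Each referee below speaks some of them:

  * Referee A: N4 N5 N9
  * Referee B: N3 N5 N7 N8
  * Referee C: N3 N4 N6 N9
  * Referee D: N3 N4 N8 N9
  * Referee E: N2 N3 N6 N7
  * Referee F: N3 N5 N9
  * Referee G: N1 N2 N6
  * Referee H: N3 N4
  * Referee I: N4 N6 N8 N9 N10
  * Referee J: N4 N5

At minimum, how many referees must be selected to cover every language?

Take {B, G, I}. Their union is {N1, N2, N3, N4, N5, N6, N7, N8, N9, N10}, which is all 10 languages.
Only G contains N1, so G is forced; the remaining 7 languages need at least 2 more referees (each remaining referee adds at most 4) — so at least 3 referees are needed, and 3 is optimal.

3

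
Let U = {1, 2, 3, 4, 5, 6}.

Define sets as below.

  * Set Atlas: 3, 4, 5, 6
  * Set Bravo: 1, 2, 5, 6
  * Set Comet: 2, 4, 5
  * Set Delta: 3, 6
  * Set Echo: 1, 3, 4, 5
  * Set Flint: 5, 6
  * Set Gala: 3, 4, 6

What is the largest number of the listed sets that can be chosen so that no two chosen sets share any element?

Comet, Delta are pairwise disjoint (Comet={2,4,5}; Delta={3,6}).
Every remaining set overlaps one of these, and no 3 of the listed sets are pairwise disjoint, so 2 is the maximum.

2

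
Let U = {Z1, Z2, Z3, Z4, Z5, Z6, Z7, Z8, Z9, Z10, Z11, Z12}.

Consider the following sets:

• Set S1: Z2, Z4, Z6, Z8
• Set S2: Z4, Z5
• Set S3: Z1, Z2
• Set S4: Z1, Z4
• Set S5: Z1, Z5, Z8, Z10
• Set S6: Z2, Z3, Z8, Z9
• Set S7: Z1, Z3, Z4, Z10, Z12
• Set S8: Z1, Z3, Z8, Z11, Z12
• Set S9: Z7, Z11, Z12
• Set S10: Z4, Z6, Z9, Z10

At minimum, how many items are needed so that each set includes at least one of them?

4

The 4 items {Z1, Z4, Z9, Z11} hit every set.
No choice of 3 items meets every set, so 4 is the minimum.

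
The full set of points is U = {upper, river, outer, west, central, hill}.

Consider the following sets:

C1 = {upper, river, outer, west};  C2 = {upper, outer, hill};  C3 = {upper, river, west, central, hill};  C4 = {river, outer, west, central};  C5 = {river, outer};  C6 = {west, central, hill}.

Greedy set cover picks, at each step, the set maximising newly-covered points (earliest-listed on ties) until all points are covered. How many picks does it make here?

2

Greedy: pick C3 (covers 5 new) → pick C1 (covers 1 new). Total picks: 2.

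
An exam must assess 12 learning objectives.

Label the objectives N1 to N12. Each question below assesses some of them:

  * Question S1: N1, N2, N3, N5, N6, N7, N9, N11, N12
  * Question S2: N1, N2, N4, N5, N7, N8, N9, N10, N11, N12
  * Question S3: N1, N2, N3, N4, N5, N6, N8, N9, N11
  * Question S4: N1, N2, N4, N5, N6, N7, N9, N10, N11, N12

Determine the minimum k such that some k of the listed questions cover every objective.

2

S3 and S4 together: S3 ∪ S4 = {N1, N2, N3, N4, N5, N6, N7, N8, N9, N10, N11, N12} — every objective is covered.
No single question has all 12 objectives (the largest, S2, has 10), so 2 is optimal.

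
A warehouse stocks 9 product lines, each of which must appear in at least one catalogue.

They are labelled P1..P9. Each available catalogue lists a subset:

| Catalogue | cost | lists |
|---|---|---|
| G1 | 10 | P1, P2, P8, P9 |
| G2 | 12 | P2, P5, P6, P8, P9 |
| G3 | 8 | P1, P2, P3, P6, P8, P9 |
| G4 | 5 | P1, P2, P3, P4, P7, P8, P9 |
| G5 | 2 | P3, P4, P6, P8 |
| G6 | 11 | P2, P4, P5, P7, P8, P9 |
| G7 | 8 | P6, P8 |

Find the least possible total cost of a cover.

17

G2, G4 together cover every product (G2 ∪ G4 = {P1, P2, P3, P4, P5, P6, P7, P8, P9}); total cost 12 + 5 = 17.
The greedy pick G5, G4, G6 costs 18; no covering selection beats 17.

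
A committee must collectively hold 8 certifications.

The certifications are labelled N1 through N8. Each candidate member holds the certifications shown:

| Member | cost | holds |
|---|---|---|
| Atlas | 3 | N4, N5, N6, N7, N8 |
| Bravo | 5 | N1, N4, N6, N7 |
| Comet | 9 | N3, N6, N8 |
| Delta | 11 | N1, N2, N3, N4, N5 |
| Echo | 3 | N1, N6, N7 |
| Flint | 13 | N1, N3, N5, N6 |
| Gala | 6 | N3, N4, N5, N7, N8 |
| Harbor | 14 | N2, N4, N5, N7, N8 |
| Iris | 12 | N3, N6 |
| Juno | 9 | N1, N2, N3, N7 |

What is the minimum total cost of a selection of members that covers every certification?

Atlas, Juno together cover every certification (Atlas ∪ Juno = {N1, N2, N3, N4, N5, N6, N7, N8}); total cost 3 + 9 = 12.
The greedy pick Atlas, Echo, Juno costs 15; no covering selection beats 12.

12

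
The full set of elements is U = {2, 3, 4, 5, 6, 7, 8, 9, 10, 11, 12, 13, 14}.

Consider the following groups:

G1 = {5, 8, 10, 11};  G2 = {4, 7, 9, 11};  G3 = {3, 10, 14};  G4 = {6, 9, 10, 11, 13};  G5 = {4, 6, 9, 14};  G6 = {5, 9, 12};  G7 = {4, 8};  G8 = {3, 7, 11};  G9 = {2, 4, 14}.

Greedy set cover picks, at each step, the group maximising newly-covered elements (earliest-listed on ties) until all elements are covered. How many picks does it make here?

Greedy: pick G4 (covers 5 new) → pick G9 (covers 3 new) → pick G1 (covers 2 new) → pick G8 (covers 2 new) → pick G6 (covers 1 new). Total picks: 5.

5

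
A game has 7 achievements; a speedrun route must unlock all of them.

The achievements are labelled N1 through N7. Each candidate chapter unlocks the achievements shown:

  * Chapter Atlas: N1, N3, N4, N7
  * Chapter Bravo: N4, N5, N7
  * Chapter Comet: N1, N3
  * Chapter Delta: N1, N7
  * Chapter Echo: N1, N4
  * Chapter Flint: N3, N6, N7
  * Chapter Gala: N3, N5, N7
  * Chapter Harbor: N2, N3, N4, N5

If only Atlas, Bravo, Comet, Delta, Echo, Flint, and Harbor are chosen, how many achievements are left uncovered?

0

Union of Atlas, Bravo, Comet, Delta, Echo, Flint, Harbor = {N1, N2, N3, N4, N5, N6, N7} — that's every achievement, so 0 are uncovered.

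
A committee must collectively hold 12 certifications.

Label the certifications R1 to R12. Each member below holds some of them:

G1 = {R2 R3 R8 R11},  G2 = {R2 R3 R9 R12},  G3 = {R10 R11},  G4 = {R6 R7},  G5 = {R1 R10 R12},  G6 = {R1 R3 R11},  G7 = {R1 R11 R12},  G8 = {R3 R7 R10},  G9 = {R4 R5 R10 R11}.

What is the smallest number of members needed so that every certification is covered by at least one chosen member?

Take {G1, G2, G4, G6, G9}. Their union is {R1, R2, R3, R4, R5, R6, R7, R8, R9, R10, R11, R12}, which is all 12 certifications.
No 4 of the 9 members cover everything (all 126 combinations miss at least one certification), so 5 is optimal.

5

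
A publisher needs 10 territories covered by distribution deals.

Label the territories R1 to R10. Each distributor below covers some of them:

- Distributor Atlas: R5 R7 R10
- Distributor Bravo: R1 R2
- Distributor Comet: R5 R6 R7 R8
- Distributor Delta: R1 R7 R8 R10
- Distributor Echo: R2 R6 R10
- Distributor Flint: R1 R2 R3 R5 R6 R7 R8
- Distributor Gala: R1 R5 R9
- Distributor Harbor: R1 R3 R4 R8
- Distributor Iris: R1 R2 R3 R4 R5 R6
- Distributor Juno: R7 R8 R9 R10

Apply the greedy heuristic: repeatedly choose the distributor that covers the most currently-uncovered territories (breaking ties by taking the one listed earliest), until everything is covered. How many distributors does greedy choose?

3

Greedy: pick Flint (covers 7 new) → pick Juno (covers 2 new) → pick Harbor (covers 1 new). Total picks: 3.
(The true minimum cover uses only 2 distributors, so greedy is not optimal here.)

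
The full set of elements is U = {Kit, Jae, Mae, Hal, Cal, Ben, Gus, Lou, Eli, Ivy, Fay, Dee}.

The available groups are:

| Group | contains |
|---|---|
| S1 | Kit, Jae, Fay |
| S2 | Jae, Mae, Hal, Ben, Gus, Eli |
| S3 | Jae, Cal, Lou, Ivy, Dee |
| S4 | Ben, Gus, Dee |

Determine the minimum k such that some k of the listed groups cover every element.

3

Take {S1, S2, S3}. Their union is {Kit, Jae, Mae, Hal, Cal, Ben, Gus, Lou, Eli, Ivy, Fay, Dee}, which is all 12 elements.
Only S1 contains Kit, so S1 is forced; the remaining 9 elements need at least 2 more groups (each remaining group adds at most 5) — so at least 3 groups are needed, and 3 is optimal.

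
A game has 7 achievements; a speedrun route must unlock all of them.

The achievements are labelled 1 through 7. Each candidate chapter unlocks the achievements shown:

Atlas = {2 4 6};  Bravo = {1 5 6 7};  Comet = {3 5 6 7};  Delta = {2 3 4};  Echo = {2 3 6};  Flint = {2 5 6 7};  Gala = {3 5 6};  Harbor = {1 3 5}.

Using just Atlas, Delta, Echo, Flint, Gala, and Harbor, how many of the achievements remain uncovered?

Union of Atlas, Delta, Echo, Flint, Gala, Harbor = {1, 2, 3, 4, 5, 6, 7} — that's every achievement, so 0 are uncovered.

0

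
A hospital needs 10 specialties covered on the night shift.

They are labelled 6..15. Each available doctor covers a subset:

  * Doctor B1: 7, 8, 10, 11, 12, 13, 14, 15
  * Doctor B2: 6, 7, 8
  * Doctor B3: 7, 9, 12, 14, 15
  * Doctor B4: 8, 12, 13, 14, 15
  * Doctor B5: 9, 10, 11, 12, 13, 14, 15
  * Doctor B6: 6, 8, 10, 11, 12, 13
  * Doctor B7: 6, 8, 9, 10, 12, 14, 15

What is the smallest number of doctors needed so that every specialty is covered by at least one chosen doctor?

Take {B2, B5}. Their union is {6, 7, 8, 9, 10, 11, 12, 13, 14, 15}, which is all 10 specialties.
No single doctor has all 10 specialties (the largest, B1, has 8), so 2 is optimal.

2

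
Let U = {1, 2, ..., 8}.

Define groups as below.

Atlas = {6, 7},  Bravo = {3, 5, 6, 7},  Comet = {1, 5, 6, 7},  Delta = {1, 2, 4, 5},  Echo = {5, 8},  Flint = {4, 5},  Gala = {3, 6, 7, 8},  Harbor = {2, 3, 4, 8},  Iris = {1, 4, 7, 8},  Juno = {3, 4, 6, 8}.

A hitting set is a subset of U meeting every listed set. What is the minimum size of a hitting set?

3

The 3 points {4, 7, 8} hit every group.
No choice of 2 points meets every group, so 3 is the minimum.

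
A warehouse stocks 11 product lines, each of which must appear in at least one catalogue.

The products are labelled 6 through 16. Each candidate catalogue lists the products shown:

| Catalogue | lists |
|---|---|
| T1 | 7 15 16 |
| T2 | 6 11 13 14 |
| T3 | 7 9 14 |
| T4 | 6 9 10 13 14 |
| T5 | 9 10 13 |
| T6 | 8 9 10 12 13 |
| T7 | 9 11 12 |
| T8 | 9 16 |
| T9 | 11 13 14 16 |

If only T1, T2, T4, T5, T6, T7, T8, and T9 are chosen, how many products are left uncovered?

Union of T1, T2, T4, T5, T6, T7, T8, T9 = {6, 7, 8, 9, 10, 11, 12, 13, 14, 15, 16} — that's every product, so 0 are uncovered.

0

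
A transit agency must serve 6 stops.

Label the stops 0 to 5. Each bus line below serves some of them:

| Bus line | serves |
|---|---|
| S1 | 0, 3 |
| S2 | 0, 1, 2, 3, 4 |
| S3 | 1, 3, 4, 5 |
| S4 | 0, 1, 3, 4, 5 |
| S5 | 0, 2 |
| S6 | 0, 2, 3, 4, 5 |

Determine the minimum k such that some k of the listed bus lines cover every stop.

2

Take {S2, S4}. Their union is {0, 1, 2, 3, 4, 5}, which is all 6 stops.
No single bus line has all 6 stops (the largest, S2, has 5), so 2 is optimal.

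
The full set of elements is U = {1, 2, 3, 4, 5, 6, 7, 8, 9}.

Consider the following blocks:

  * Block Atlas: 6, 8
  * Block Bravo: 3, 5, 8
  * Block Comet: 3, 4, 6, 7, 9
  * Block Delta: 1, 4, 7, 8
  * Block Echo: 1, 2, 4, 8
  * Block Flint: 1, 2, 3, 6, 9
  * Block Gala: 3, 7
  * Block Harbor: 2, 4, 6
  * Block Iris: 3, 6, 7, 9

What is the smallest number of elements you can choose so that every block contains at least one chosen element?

H = {3, 6, 8} meets every block (each contains at least one member of H), and |H| = 3.
No choice of 2 elements meets every block, so 3 is the minimum.

3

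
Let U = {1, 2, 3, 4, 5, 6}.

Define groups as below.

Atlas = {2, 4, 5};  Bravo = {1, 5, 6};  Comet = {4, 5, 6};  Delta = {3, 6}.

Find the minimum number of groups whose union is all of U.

Atlas and Bravo and Delta together: Atlas ∪ Bravo ∪ Delta = {1, 2, 3, 4, 5, 6} — every item is covered.
Only Bravo contains 1, so Bravo is forced; the remaining 3 items need at least 2 more groups (each remaining group adds at most 2) — so at least 3 groups are needed, and 3 is optimal.

3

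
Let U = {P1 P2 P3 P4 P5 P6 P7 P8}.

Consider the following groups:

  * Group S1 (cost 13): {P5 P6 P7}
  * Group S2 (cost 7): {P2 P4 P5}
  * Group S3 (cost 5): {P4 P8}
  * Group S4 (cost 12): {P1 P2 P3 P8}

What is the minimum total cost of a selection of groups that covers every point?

S1, S3, S4 together cover every point (S1 ∪ S3 ∪ S4 = {P1, P2, P3, P4, P5, P6, P7, P8}); total cost 13 + 5 + 12 = 30.
The greedy pick S2, S4, S1 costs 32; no covering selection beats 30.

30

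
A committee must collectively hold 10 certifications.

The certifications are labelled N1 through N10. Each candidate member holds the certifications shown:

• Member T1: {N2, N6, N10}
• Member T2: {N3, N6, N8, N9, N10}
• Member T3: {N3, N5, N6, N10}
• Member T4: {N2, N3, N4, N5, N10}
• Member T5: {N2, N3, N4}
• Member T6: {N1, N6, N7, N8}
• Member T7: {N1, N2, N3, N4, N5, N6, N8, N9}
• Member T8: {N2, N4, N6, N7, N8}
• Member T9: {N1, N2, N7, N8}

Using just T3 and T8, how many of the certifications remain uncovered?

Union of T3, T8 = {N2, N3, N4, N5, N6, N7, N8, N10}.
Not covered: N1, N9 — 2 certifications.

2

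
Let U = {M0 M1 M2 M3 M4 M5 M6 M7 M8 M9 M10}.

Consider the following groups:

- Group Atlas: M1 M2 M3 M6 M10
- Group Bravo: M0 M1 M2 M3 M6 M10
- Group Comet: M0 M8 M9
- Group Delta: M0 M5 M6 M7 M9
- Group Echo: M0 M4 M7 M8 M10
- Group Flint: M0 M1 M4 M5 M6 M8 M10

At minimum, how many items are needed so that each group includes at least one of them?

H = {M0, M2} meets every group (each contains at least one member of H), and |H| = 2.
The groups Atlas, Comet are pairwise disjoint, so any hitting set needs a separate item for each — at least 2. Hence 2 is optimal.

2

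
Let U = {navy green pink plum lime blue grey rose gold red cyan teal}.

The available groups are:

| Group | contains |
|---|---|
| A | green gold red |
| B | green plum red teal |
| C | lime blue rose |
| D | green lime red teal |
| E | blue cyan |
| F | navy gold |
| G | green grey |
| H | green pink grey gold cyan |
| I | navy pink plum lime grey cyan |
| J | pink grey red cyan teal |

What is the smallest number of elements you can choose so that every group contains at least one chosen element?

Take T = {navy, green, blue, red}. Each listed group contains at least one of these, so T is a hitting set of size 4.
No choice of 3 elements meets every group, so 4 is the minimum.

4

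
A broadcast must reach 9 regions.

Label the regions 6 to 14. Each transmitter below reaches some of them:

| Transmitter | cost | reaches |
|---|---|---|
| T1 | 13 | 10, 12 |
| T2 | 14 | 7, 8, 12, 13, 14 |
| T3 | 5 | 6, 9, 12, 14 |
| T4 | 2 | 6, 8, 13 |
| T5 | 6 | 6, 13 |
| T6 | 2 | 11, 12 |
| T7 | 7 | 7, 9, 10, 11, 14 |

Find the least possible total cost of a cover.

T4, T6, T7 together cover every region (T4 ∪ T6 ∪ T7 = {6, 7, 8, 9, 10, 11, 12, 13, 14}); total cost 2 + 2 + 7 = 11.
No covering selection has total cost below 11.

11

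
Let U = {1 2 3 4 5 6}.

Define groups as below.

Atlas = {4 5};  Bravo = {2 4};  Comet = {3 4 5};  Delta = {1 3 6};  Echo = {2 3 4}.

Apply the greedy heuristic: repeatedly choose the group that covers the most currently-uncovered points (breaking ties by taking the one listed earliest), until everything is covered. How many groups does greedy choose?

3

Greedy: pick Comet (covers 3 new) → pick Delta (covers 2 new) → pick Bravo (covers 1 new). Total picks: 3.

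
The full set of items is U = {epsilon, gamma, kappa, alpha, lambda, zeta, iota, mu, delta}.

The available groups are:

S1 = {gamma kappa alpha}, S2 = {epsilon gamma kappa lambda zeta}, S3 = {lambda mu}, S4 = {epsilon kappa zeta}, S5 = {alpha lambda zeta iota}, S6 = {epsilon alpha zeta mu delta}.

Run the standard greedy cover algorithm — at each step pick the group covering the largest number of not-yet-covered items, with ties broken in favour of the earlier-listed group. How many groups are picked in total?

3

Greedy: pick S2 (covers 5 new) → pick S6 (covers 3 new) → pick S5 (covers 1 new). Total picks: 3.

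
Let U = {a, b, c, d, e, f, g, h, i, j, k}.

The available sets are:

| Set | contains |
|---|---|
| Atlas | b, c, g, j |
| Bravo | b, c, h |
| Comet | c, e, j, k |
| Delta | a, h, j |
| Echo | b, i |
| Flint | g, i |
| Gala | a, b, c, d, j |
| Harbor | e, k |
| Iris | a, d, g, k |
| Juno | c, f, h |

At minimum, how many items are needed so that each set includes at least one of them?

T = {a, c, i, k} meets every set (each contains at least one member of T), and |T| = 4.
No choice of 3 items meets every set, so 4 is the minimum.

4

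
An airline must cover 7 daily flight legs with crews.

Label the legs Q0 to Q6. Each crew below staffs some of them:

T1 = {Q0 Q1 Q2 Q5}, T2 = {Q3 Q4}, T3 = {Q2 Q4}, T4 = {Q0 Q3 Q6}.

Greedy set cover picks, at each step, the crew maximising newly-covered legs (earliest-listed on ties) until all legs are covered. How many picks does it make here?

3

Greedy: pick T1 (covers 4 new) → pick T2 (covers 2 new) → pick T4 (covers 1 new). Total picks: 3.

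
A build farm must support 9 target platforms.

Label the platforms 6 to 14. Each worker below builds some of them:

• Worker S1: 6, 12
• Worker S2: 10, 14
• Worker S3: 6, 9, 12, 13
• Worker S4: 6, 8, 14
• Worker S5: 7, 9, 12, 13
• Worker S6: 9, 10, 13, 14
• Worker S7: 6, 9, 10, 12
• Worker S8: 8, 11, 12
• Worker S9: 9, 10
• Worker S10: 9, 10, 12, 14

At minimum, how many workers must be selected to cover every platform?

4

S5 and S7 and S8 and S10 together: S5 ∪ S7 ∪ S8 ∪ S10 = {6, 7, 8, 9, 10, 11, 12, 13, 14} — every platform is covered.
No 3 of the 10 workers cover everything (all 120 combinations miss at least one platform), so 4 is optimal.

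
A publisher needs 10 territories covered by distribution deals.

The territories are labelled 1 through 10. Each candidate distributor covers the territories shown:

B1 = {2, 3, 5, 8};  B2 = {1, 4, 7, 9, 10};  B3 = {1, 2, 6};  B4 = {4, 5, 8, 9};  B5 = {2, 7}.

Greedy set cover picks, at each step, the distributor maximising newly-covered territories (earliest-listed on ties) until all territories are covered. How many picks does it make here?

3

Greedy: pick B2 (covers 5 new) → pick B1 (covers 4 new) → pick B3 (covers 1 new). Total picks: 3.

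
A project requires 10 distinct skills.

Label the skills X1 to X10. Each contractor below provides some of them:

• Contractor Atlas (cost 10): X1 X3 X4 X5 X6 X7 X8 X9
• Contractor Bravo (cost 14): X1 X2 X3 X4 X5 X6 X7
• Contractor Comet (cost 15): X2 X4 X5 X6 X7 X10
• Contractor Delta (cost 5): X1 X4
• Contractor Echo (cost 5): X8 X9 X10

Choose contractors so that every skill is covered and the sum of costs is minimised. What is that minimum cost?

19

Bravo, Echo together cover every skill (Bravo ∪ Echo = {X1, X2, X3, X4, X5, X6, X7, X8, X9, X10}); total cost 14 + 5 = 19.
The greedy pick Atlas, Echo, Bravo costs 29; no covering selection beats 19.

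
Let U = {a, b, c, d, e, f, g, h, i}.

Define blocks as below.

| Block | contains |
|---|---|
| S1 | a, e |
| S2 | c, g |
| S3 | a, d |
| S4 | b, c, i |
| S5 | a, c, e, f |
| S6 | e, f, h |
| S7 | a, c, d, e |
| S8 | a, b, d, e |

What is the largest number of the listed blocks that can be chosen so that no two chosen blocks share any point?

3

S2, S3, S6 are pairwise disjoint (S2={c,g}; S3={a,d}; S6={e,f,h}).
Every remaining block overlaps one of these, and no 4 of the listed blocks are pairwise disjoint, so 3 is the maximum.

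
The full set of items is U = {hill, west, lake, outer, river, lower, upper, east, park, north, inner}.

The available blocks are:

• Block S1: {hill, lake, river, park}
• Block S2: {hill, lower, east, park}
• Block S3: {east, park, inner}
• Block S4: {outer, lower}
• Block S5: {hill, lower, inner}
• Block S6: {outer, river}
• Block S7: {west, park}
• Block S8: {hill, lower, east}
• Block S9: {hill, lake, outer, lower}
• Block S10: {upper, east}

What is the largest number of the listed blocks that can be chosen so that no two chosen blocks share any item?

S5, S6, S7, S10 are pairwise disjoint (S5={hill,lower,inner}; S6={outer,river}; S7={west,park}; S10={upper,east}).
Every remaining block overlaps one of these, and no 5 of the listed blocks are pairwise disjoint, so 4 is the maximum.

4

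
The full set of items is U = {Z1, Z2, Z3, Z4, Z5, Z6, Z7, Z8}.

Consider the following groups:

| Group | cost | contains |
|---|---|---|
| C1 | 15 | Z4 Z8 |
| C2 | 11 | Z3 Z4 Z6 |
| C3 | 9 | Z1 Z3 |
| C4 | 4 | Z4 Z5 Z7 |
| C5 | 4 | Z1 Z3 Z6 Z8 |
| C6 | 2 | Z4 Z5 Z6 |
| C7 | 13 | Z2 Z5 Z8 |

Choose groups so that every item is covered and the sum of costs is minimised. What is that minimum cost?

C4, C5, C7 together cover every item (C4 ∪ C5 ∪ C7 = {Z1, Z2, Z3, Z4, Z5, Z6, Z7, Z8}); total cost 4 + 4 + 13 = 21.
The greedy pick C6, C5, C4, C7 costs 23; no covering selection beats 21.

21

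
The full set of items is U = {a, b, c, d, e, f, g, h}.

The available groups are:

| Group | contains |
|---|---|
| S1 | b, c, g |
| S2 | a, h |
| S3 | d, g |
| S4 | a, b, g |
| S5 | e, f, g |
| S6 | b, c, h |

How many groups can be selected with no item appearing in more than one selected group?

2

S5, S6 are pairwise disjoint (S5={e,f,g}; S6={b,c,h}).
Every remaining group overlaps one of these, and no 3 of the listed groups are pairwise disjoint, so 2 is the maximum.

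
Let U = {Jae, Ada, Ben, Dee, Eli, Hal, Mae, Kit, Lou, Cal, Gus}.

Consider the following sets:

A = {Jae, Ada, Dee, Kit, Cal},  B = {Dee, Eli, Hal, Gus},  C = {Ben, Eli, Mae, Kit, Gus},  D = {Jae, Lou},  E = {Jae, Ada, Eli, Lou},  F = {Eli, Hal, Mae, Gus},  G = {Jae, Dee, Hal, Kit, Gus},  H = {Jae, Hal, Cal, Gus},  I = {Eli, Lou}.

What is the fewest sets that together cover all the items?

A, C, E, and F cover everything between them: the union {Jae, Ada, Ben, Dee, Eli, Hal, Mae, Kit, Lou, Cal, Gus} is all of U.
No 3 of the 9 sets cover everything (all 84 combinations miss at least one item), so 4 is optimal.

4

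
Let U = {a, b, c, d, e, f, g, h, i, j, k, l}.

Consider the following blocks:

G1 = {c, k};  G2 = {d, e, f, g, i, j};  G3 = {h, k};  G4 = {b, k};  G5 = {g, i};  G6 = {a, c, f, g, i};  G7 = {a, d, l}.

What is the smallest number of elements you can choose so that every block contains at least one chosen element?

T = {g, k, l} meets every block (each contains at least one member of T), and |T| = 3.
The blocks G4, G5, G7 are pairwise disjoint, so any hitting set needs a separate element for each — at least 3. Hence 3 is optimal.

3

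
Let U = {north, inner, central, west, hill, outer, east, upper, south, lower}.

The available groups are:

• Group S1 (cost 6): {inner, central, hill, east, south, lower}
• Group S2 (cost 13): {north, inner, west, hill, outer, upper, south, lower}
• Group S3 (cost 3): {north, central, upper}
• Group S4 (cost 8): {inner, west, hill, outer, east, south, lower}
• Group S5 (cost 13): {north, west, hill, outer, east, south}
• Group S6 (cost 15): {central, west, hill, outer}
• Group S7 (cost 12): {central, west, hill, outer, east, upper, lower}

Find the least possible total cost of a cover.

11

S3, S4 together cover every element (S3 ∪ S4 = {north, inner, central, west, hill, outer, east, upper, south, lower}); total cost 3 + 8 = 11.
The greedy pick S1, S3, S4 costs 17; no covering selection beats 11.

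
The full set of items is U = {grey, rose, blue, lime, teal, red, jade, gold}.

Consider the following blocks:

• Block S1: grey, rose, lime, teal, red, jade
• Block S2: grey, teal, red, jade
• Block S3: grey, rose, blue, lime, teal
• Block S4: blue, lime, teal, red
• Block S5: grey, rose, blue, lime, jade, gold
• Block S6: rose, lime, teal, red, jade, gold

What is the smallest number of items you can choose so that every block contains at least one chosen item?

Take H = {blue, teal}. Each listed block contains at least one of these, so H is a hitting set of size 2.
No single item lies in every block, so at least 2 are needed and 2 is optimal.

2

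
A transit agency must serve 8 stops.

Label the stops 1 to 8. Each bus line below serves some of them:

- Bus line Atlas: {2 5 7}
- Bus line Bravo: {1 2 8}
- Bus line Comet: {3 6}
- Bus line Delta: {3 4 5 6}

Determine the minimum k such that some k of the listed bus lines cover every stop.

Take {Atlas, Bravo, Delta}. Their union is {1, 2, 3, 4, 5, 6, 7, 8}, which is all 8 stops.
Only Bravo contains 1, so Bravo is forced; the remaining 5 stops need at least 2 more bus lines (each remaining bus line adds at most 4) — so at least 3 bus lines are needed, and 3 is optimal.

3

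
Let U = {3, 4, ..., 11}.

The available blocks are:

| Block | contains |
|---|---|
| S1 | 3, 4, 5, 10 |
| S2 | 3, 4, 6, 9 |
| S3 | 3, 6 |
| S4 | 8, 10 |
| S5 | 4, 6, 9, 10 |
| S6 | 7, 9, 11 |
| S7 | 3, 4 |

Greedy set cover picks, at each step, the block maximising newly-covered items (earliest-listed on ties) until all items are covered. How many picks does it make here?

Greedy: pick S1 (covers 4 new) → pick S6 (covers 3 new) → pick S2 (covers 1 new) → pick S4 (covers 1 new). Total picks: 4.

4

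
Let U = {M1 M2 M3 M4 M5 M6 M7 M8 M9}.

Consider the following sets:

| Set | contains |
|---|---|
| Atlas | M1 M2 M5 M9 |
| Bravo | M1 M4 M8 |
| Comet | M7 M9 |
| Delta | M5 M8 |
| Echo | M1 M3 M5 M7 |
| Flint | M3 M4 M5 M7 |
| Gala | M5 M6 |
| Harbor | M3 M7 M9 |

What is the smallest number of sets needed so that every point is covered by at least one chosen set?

4

Atlas and Bravo and Echo and Gala together: Atlas ∪ Bravo ∪ Echo ∪ Gala = {M1, M2, M3, M4, M5, M6, M7, M8, M9} — every point is covered.
Only Gala contains M6, so Gala is forced; the remaining 7 points need at least 3 more sets (each remaining set adds at most 3) — so at least 4 sets are needed, and 4 is optimal.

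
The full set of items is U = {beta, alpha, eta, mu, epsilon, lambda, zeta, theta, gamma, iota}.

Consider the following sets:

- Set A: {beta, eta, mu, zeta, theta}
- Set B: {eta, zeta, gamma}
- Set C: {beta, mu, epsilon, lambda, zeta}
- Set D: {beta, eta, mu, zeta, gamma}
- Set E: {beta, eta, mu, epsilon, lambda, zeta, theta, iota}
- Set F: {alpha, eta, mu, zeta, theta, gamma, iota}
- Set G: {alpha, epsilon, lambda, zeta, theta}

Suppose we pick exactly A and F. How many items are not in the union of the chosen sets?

Union of A, F = {beta, alpha, eta, mu, zeta, theta, gamma, iota}.
Not covered: epsilon, lambda — 2 items.

2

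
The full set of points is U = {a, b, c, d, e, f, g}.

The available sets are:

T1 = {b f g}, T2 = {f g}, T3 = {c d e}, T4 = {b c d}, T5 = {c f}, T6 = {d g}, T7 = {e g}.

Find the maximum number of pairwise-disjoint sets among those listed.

T2, T4 are pairwise disjoint (T2={f,g}; T4={b,c,d}).
Every remaining set overlaps one of these, and no 3 of the listed sets are pairwise disjoint, so 2 is the maximum.

2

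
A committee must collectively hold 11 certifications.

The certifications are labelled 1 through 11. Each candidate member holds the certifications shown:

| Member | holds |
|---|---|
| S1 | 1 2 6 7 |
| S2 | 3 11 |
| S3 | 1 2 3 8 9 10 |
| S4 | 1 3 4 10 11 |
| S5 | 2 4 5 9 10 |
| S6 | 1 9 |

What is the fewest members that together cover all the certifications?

4

Take {S1, S3, S4, S5}. Their union is {1, 2, 3, 4, 5, 6, 7, 8, 9, 10, 11}, which is all 11 certifications.
Only S3 contains 8, so S3 is forced; the remaining 5 certifications need at least 3 more members (each remaining member adds at most 2) — so at least 4 members are needed, and 4 is optimal.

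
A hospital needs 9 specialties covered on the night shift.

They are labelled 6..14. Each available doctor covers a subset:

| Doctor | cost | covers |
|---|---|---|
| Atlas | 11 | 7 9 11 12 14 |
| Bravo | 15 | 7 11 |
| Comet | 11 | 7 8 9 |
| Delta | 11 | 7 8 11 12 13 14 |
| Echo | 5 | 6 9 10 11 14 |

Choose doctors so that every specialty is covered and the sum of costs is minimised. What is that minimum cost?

Delta, Echo together cover every specialty (Delta ∪ Echo = {6, 7, 8, 9, 10, 11, 12, 13, 14}); total cost 11 + 5 = 16.
No covering selection has total cost below 16.

16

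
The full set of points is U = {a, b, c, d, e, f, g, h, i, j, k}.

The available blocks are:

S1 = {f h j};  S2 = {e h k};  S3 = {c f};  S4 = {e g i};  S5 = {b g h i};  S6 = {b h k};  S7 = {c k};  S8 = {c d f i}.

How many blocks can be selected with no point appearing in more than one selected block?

S1, S4, S7 are pairwise disjoint (S1={f,h,j}; S4={e,g,i}; S7={c,k}).
Every remaining block overlaps one of these, and no 4 of the listed blocks are pairwise disjoint, so 3 is the maximum.

3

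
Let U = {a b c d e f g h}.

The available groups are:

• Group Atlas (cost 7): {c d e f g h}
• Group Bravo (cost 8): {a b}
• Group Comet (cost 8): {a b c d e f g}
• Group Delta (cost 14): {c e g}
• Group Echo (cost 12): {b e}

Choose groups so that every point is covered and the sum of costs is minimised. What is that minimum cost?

Atlas, Comet together cover every point (Atlas ∪ Comet = {a, b, c, d, e, f, g, h}); total cost 7 + 8 = 15.
No covering selection has total cost below 15.

15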